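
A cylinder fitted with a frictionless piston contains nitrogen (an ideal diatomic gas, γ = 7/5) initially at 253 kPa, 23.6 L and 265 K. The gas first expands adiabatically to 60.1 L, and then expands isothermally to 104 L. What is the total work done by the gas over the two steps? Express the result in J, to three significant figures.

Step 1 (adiabatic): W = (P₁V₁ − P₂V₂)/(γ−1) = (5971 − 4108)/0.4 = 4657 J.
After step 1: P = 68.36 kPa, V = 60.1 L, T = 182.3 K.
Step 2 (isothermal): W = P₁V₁ ln(V₂/V₁) = (4108) ln(104/60.1) = 2253 J.
W_total = 4657 + 2253 = 6909 J.

W_total ≈ 6910 J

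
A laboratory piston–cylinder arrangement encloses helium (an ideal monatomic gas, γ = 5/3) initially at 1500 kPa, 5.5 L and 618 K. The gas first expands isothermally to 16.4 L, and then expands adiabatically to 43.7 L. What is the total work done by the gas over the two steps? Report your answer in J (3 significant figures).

Step 1 (isothermal): W = P₁V₁ ln(V₂/V₁) = (8250) ln(16.4/5.5) = 9013 J.
After step 1: P = 503 kPa, V = 16.4 L, T = 618 K.
Step 2 (adiabatic): W = (P₁V₁ − P₂V₂)/(γ−1) = (8250 − 4292)/0.667 = 5936 J.
W_total = 9013 + 5936 = 14950 J.

W_total ≈ 14900 J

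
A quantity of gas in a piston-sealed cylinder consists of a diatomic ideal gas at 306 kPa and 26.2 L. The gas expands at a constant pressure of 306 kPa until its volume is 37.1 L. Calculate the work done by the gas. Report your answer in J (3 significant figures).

Isobaric: W = P ΔV.
W = (306 kPa)(37.1 − 26.2 L) = (306)(10.9) = 3335 J.

W ≈ 3340 J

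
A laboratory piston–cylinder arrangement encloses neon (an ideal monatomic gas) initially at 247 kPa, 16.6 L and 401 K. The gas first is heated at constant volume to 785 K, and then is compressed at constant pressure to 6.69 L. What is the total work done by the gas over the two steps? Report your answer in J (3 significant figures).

W_total ≈ -4790 J

Step 1 (isochoric): W = 0 (constant volume).
After step 1: P = 483.5 kPa (V unchanged).
Step 2 (isobaric): W = PΔV = (483.5 kPa)(6.69 − 16.6 L) = -4792 J.
W_total = 0 − 4792 = -4792 J.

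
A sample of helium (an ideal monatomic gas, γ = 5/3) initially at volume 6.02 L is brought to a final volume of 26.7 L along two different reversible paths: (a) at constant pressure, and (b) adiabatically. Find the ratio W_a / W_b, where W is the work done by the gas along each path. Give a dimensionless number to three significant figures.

Path (a) isobaric: W = P₁(V₂ − V₁) → W_a/(P₁V₁) = 3.435.
Path (b) adiabatic: W = P₁V₁(1 − (V₁/V₂)^(γ−1))/(γ−1) → W_b/(P₁V₁) = 0.9443.
W_a / W_b = 3.435 / 0.9443 = 3.638.

W_a / W_b ≈ 3.64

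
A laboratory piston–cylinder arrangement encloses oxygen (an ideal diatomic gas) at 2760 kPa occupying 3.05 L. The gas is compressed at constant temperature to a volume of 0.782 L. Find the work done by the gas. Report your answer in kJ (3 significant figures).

W ≈ -11.5 kJ

Isothermal: W = nRT ln(V₂/V₁) = P₁V₁ ln(V₂/V₁).
P₁V₁ = (2760 kPa)(3.05 L) = 8418 J.
W = 8418 × ln(0.782/3.05) = 8418 × -1.361
W_by_gas = -11457 J.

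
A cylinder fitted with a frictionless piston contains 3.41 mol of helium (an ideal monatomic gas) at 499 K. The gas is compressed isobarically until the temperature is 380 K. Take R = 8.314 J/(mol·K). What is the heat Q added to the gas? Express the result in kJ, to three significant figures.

Isobaric: W = nRΔT = (3.41)(8.314)(-119) = -3374 J.
ΔU = nCᵥΔT with Cᵥ = 3R/2: ΔU = (3.41)(12.47)(-119) = -5061 J.
Q = ΔU + W = -5061 − 3374 = -8434 J.

Q ≈ -8.43 kJ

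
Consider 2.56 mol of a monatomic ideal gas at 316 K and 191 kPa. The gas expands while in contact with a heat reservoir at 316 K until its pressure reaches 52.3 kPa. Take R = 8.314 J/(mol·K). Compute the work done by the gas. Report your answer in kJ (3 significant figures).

W ≈ 8.71 kJ

Isothermal process: W = nRT ln(V₂/V₁) = nRT ln(P₁/P₂).
W = (2.56)(8.314)(316) × ln(191/52.3)
  = 6726 × ln(3.652) = 6726 × 1.295
W_by_gas = 8712 J.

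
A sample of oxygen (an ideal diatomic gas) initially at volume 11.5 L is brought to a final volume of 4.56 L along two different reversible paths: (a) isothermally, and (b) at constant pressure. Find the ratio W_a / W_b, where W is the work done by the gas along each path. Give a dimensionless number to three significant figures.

W_a / W_b ≈ 1.53

Path (a) isothermal: W = P₁V₁ ln(V₂/V₁) → W_a/(P₁V₁) = -0.925.
Path (b) isobaric: W = P₁(V₂ − V₁) → W_b/(P₁V₁) = -0.6035.
W_a / W_b = -0.925 / -0.6035 = 1.533.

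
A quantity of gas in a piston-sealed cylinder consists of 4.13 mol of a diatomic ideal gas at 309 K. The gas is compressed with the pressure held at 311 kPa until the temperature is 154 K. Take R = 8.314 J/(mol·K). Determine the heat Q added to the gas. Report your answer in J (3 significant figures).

Isobaric: W = nRΔT = (4.13)(8.314)(-155) = -5322 J.
ΔU = nCᵥΔT with Cᵥ = 5R/2: ΔU = (4.13)(20.79)(-155) = -13306 J.
Q = ΔU + W = -13306 − 5322 = -18628 J.

Q ≈ -18600 J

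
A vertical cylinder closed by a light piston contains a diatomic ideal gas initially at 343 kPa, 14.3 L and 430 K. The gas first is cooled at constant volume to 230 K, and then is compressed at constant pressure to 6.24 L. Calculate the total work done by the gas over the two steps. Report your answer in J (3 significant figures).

Step 1 (isochoric): W = 0 (constant volume).
After step 1: P = 183.5 kPa (V unchanged).
Step 2 (isobaric): W = PΔV = (183.5 kPa)(6.24 − 14.3 L) = -1479 J.
W_total = 0 − 1479 = -1479 J.

W_total ≈ -1480 J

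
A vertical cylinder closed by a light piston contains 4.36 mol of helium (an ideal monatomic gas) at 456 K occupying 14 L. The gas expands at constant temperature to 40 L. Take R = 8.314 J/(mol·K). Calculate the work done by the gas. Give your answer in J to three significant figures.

Isothermal: W = nRT ln(V₂/V₁).
W = (4.36)(8.314)(456) × ln(40/14)
  = 16530 × 1.05
W_by_gas = 17353 J.

W ≈ 17400 J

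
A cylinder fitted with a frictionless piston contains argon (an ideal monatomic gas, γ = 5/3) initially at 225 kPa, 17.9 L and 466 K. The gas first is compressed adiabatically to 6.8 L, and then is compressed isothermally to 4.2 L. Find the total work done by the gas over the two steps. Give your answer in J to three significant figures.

Step 1 (adiabatic): W = (P₁V₁ − P₂V₂)/(γ−1) = (4027 − 7678)/0.667 = -5476 J.
After step 1: P = 1129 kPa, V = 6.8 L, T = 888.4 K.
Step 2 (isothermal): W = P₁V₁ ln(V₂/V₁) = (7678) ln(4.2/6.8) = -3700 J.
W_total = -5476 − 3700 = -9176 J.

W_total ≈ -9180 J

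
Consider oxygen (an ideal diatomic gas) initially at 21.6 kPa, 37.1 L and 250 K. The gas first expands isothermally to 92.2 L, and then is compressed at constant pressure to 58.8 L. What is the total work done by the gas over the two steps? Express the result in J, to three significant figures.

Step 1 (isothermal): W = P₁V₁ ln(V₂/V₁) = (801.4) ln(92.2/37.1) = 729.5 J.
After step 1: P = 8.692 kPa, V = 92.2 L, T = 250 K.
Step 2 (isobaric): W = PΔV = (8.692 kPa)(58.8 − 92.2 L) = -290.3 J.
W_total = 729.5 − 290.3 = 439.2 J.

W_total ≈ 439 J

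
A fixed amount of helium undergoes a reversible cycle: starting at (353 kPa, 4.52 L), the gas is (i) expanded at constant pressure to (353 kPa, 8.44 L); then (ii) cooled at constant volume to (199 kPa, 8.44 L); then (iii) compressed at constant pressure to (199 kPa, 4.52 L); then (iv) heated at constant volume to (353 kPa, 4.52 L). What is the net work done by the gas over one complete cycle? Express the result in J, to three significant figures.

W_net ≈ 604 J

Constant-volume legs do no work.
W(i) = (353)(8.44 − 4.52) = 1384 J; W(iii) = (199)(4.52 − 8.44) = -780.1 J.
W_net = 1384 − 780.1 = 603.7 J (the clockwise enclosed area).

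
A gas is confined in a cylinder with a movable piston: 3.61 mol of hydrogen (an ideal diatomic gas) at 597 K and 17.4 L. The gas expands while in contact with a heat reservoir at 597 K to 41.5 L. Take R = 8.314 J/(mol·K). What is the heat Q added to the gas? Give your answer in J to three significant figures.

Q ≈ 15600 J

Isothermal ⇒ ΔU = 0, so Q = W = nRT ln(V₂/V₁).
Q = (3.61)(8.314)(597) ln(41.5/17.4) = 17918 × 0.8692 = 15575 J.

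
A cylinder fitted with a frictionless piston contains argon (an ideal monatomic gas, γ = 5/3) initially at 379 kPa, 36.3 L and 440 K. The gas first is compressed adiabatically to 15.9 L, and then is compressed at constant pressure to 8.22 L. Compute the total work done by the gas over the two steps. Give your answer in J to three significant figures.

W_total ≈ -26700 J

Step 1 (adiabatic): W = (P₁V₁ − P₂V₂)/(γ−1) = (13758 − 23854)/0.667 = -15144 J.
After step 1: P = 1500 kPa, V = 15.9 L, T = 762.9 K.
Step 2 (isobaric): W = PΔV = (1500 kPa)(8.22 − 15.9 L) = -11522 J.
W_total = -15144 − 11522 = -26665 J.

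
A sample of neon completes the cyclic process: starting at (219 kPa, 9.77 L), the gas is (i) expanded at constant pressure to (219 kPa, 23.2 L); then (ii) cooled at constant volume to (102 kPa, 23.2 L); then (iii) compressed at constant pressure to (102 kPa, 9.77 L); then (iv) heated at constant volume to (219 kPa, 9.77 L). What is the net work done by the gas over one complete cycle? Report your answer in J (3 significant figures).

Constant-volume legs do no work.
W(i) = (219)(23.2 − 9.77) = 2941 J; W(iii) = (102)(9.77 − 23.2) = -1370 J.
W_net = 2941 − 1370 = 1571 J (the clockwise enclosed area).

W_net ≈ 1570 J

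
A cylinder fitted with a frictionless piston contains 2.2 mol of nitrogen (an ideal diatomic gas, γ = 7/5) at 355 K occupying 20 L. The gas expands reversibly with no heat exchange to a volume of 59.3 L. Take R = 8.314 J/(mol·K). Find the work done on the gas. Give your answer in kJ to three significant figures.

W ≈ -5.72 kJ

Adiabatic: TV^(γ−1) = const with γ = 7/5.
T₂ = T₁ (V₁/V₂)^(γ−1) = 355 × (20/59.3)^0.4 = 355 × 0.6474 = 229.8 K.
W_by = nCᵥ(T₁ − T₂) = (2.2)(20.79)(355 − 229.8) = 5723 J.
Work on gas = −W_by = -5723 J.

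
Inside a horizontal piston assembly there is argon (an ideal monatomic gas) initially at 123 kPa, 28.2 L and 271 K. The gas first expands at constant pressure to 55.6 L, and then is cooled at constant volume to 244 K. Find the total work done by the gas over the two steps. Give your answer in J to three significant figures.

W_total ≈ 3370 J

Step 1 (isobaric): W = PΔV = (123 kPa)(55.6 − 28.2 L) = 3370 J.
Step 2 (isochoric): W = 0 (constant volume).
W_total = 3370 + 0 = 3370 J.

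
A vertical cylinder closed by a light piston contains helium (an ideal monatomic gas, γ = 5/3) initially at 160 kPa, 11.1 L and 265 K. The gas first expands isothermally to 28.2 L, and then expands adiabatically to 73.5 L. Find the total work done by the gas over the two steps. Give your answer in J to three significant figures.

W_total ≈ 2910 J

Step 1 (isothermal): W = P₁V₁ ln(V₂/V₁) = (1776) ln(28.2/11.1) = 1656 J.
After step 1: P = 62.98 kPa, V = 28.2 L, T = 265 K.
Step 2 (adiabatic): W = (P₁V₁ − P₂V₂)/(γ−1) = (1776 − 937.7)/0.667 = 1257 J.
W_total = 1656 + 1257 = 2913 J.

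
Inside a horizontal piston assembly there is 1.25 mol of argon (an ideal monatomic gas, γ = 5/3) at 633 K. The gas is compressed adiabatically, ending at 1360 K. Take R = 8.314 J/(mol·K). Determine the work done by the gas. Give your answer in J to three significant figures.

W ≈ -11300 J

Adiabatic ⇒ Q = 0, so W_by = −ΔU = nCᵥ(T₁ − T₂).
Cᵥ = 3R/2 = 12.47 J/(mol·K).
W = (1.25)(12.47)(633 − 1360) = -11333 J.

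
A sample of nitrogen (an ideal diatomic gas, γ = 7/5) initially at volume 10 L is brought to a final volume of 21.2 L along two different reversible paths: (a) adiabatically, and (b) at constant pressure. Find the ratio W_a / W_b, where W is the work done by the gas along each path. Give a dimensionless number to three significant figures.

W_a / W_b ≈ 0.579

Path (a) adiabatic: W = P₁V₁(1 − (V₁/V₂)^(γ−1))/(γ−1) → W_a/(P₁V₁) = 0.649.
Path (b) isobaric: W = P₁(V₂ − V₁) → W_b/(P₁V₁) = 1.12.
W_a / W_b = 0.649 / 1.12 = 0.5795.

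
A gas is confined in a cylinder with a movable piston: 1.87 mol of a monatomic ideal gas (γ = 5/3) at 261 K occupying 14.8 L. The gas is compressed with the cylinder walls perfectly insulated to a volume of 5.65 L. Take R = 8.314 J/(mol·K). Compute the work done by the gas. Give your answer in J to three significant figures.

W ≈ -5480 J

Adiabatic: TV^(γ−1) = const with γ = 5/3.
T₂ = T₁ (V₁/V₂)^(γ−1) = 261 × (14.8/5.65)^0.667 = 261 × 1.9 = 496 K.
W_by = nCᵥ(T₁ − T₂) = (1.87)(12.47)(261 − 496) = -5480 J.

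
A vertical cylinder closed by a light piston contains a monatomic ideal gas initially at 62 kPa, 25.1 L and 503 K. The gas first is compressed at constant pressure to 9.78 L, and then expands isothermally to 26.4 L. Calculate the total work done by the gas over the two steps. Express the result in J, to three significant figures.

Step 1 (isobaric): W = PΔV = (62 kPa)(9.78 − 25.1 L) = -949.8 J.
After step 1: P = 62 kPa, V = 9.78 L, T = 196 K.
Step 2 (isothermal): W = P₁V₁ ln(V₂/V₁) = (606.4) ln(26.4/9.78) = 602.1 J.
W_total = -949.8 + 602.1 = -347.7 J.

W_total ≈ -348 J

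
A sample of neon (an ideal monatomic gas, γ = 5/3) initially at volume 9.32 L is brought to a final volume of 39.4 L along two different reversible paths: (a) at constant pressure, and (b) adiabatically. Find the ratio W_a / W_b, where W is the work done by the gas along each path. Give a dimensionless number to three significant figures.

Path (a) isobaric: W = P₁(V₂ − V₁) → W_a/(P₁V₁) = 3.227.
Path (b) adiabatic: W = P₁V₁(1 − (V₁/V₂)^(γ−1))/(γ−1) → W_b/(P₁V₁) = 0.9263.
W_a / W_b = 3.227 / 0.9263 = 3.484.

W_a / W_b ≈ 3.48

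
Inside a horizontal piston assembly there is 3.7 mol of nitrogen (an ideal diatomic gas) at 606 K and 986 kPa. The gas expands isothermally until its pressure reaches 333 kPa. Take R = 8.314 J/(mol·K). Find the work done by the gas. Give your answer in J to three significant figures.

Isothermal process: W = nRT ln(V₂/V₁) = nRT ln(P₁/P₂).
W = (3.7)(8.314)(606) × ln(986/333)
  = 18642 × ln(2.961) = 18642 × 1.086
W_by_gas = 20236 J.

W ≈ 20200 J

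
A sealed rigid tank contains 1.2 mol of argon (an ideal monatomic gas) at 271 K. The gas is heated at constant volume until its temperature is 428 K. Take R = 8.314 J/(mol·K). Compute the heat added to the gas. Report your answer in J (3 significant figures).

Constant volume ⇒ W = 0, so Q = ΔU = nCᵥΔT with Cᵥ = 3R/2 = 12.47 J/(mol·K).
ΔU = (1.2)(12.47)(428 − 271) = 2350 J.

Q ≈ 2350 J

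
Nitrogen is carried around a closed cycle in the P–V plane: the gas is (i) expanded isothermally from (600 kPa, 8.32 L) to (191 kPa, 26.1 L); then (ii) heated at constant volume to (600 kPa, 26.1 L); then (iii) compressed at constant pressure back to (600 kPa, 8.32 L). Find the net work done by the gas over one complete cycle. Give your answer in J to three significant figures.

Leg (i): W = PᵢVᵢ ln(V_f/Vᵢ) = (4992) ln(26.1/8.32) = 5707 J.
Leg (ii): W = 0.
Leg (iii): W = PΔV = (600)(8.32 − 26.1) = -10668 J.
W_net = 5707 − 10668 = -4961 J.

W_net ≈ -4960 J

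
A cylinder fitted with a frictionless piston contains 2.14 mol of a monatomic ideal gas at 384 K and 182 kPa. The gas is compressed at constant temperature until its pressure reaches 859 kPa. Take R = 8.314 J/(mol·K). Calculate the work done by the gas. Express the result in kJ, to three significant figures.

W ≈ -10.6 kJ

Isothermal process: W = nRT ln(V₂/V₁) = nRT ln(P₁/P₂).
W = (2.14)(8.314)(384) × ln(182/859)
  = 6832 × ln(0.2119) = 6832 × -1.552
W_by_gas = -10602 J.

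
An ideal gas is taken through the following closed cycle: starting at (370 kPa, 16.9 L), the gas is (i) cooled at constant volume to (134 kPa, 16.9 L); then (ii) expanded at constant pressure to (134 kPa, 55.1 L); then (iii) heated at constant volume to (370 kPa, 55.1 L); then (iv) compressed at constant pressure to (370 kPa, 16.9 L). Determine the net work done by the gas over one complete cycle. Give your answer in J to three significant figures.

Constant-volume legs do no work.
W(ii) = (134)(55.1 − 16.9) = 5119 J; W(iv) = (370)(16.9 − 55.1) = -14134 J.
W_net = 5119 − 14134 = -9015 J (the counter-clockwise enclosed area).

W_net ≈ -9020 J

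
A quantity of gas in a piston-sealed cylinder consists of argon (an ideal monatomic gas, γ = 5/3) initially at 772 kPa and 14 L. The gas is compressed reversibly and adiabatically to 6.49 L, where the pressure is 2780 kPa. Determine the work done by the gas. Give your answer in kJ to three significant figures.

W ≈ -10.9 kJ

Adiabatic: W = (P₁V₁ − P₂V₂)/(γ − 1) with γ = 5/3.
P₁V₁ = 10808 J, P₂V₂ = 18042 J.
W = (10808 − 18042) / 0.6667 = -10851 J.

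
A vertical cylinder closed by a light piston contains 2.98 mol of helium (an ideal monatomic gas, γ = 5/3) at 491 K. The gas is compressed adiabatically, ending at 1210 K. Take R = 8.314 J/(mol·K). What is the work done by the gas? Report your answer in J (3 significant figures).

W ≈ -26700 J

Adiabatic ⇒ Q = 0, so W_by = −ΔU = nCᵥ(T₁ − T₂).
Cᵥ = 3R/2 = 12.47 J/(mol·K).
W = (2.98)(12.47)(491 − 1210) = -26721 J.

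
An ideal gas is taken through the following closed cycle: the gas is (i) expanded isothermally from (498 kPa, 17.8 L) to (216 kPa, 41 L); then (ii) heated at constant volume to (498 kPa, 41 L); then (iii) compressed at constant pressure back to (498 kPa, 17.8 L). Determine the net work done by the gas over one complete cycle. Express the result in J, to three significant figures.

W_net ≈ -4160 J

Leg (i): W = PᵢVᵢ ln(V_f/Vᵢ) = (8864) ln(41/17.8) = 7396 J.
Leg (ii): W = 0.
Leg (iii): W = PΔV = (498)(17.8 − 41) = -11554 J.
W_net = 7396 − 11554 = -4157 J.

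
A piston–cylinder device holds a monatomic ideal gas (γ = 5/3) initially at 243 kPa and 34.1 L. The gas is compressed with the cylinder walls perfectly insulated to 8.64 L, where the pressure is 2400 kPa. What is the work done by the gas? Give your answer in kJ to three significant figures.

W ≈ -18.7 kJ

Adiabatic: W = (P₁V₁ − P₂V₂)/(γ − 1) with γ = 5/3.
P₁V₁ = 8286 J, P₂V₂ = 20736 J.
W = (8286 − 20736) / 0.6667 = -18675 J.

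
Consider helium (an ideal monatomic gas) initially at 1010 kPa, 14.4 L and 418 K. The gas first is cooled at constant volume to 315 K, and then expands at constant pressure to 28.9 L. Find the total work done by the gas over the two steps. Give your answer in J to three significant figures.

Step 1 (isochoric): W = 0 (constant volume).
After step 1: P = 761.1 kPa (V unchanged).
Step 2 (isobaric): W = PΔV = (761.1 kPa)(28.9 − 14.4 L) = 11036 J.
W_total = 0 + 11036 = 11036 J.

W_total ≈ 11000 J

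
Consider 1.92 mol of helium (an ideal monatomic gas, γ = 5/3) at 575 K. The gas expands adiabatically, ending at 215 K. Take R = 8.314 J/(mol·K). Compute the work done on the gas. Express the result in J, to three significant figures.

W ≈ -8620 J

Adiabatic ⇒ Q = 0, so W_by = −ΔU = nCᵥ(T₁ − T₂).
Cᵥ = 3R/2 = 12.47 J/(mol·K).
W = (1.92)(12.47)(575 − 215) = 8620 J.
Work on gas = −W_by = -8620 J.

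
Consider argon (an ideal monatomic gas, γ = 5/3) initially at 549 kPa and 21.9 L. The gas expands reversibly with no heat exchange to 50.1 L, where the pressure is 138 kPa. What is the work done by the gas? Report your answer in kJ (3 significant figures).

Adiabatic: W = (P₁V₁ − P₂V₂)/(γ − 1) with γ = 5/3.
P₁V₁ = 12023 J, P₂V₂ = 6914 J.
W = (12023 − 6914) / 0.6667 = 7664 J.

W ≈ 7.66 kJ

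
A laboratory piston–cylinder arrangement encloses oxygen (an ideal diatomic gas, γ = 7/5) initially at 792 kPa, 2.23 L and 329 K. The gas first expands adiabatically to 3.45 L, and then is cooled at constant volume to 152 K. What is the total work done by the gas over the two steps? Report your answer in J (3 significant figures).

W_total ≈ 707 J

Step 1 (adiabatic): W = (P₁V₁ − P₂V₂)/(γ−1) = (1766 − 1483)/0.4 = 707.2 J.
Step 2 (isochoric): W = 0 (constant volume).
W_total = 707.2 + 0 = 707.2 J.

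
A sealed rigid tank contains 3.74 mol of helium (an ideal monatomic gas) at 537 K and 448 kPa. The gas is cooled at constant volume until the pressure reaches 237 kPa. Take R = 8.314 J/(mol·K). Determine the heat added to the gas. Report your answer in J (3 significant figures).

Q ≈ -11800 J

Constant volume ⇒ W = 0, so Q = ΔU = nCᵥΔT with Cᵥ = 3R/2 = 12.47 J/(mol·K).
At constant V, T₂/T₁ = P₂/P₁ ⇒ ΔT = T₁(P₂/P₁ − 1) = 537·(237/448 − 1) = -252.9 K.
ΔU = (3.74)(12.47)(-252.9) = -11796 J.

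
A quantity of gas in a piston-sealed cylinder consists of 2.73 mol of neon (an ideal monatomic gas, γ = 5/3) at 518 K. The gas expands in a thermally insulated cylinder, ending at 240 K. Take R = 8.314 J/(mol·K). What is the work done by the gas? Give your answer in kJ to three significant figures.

Adiabatic ⇒ Q = 0, so W_by = −ΔU = nCᵥ(T₁ − T₂).
Cᵥ = 3R/2 = 12.47 J/(mol·K).
W = (2.73)(12.47)(518 − 240) = 9465 J.

W ≈ 9.46 kJ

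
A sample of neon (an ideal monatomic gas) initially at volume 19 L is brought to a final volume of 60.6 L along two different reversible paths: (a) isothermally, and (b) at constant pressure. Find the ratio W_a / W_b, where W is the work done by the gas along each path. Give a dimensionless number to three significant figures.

W_a / W_b ≈ 0.530

Path (a) isothermal: W = P₁V₁ ln(V₂/V₁) → W_a/(P₁V₁) = 1.16.
Path (b) isobaric: W = P₁(V₂ − V₁) → W_b/(P₁V₁) = 2.189.
W_a / W_b = 1.16 / 2.189 = 0.5297.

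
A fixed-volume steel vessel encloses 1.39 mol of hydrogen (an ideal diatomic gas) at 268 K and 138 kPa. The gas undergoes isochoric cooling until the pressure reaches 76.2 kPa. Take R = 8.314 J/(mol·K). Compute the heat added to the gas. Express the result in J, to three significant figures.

Constant volume ⇒ W = 0, so Q = ΔU = nCᵥΔT with Cᵥ = 5R/2 = 20.79 J/(mol·K).
At constant V, T₂/T₁ = P₂/P₁ ⇒ ΔT = T₁(P₂/P₁ − 1) = 268·(76.2/138 − 1) = -120 K.
ΔU = (1.39)(20.79)(-120) = -3467 J.

Q ≈ -3470 J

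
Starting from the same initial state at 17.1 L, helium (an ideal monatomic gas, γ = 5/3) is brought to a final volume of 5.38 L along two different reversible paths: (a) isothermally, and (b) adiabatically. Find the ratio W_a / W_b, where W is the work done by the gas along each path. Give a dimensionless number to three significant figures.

W_a / W_b ≈ 0.664

Path (a) isothermal: W = P₁V₁ ln(V₂/V₁) → W_a/(P₁V₁) = -1.156.
Path (b) adiabatic: W = P₁V₁(1 − (V₁/V₂)^(γ−1))/(γ−1) → W_b/(P₁V₁) = -1.743.
W_a / W_b = -1.156 / -1.743 = 0.6636.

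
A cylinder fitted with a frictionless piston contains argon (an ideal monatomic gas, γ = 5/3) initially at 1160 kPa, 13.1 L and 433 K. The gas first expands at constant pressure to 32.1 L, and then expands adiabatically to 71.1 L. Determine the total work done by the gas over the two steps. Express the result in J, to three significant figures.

Step 1 (isobaric): W = PΔV = (1160 kPa)(32.1 − 13.1 L) = 22040 J.
After step 1: P = 1160 kPa, V = 32.1 L, T = 1061 K.
Step 2 (adiabatic): W = (P₁V₁ − P₂V₂)/(γ−1) = (37236 − 21914)/0.667 = 22983 J.
W_total = 22040 + 22983 = 45023 J.

W_total ≈ 45000 J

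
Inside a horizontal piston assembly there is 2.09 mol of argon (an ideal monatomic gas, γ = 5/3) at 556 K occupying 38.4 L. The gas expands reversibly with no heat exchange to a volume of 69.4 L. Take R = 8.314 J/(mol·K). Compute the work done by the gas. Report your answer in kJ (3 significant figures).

W ≈ 4.72 kJ

Adiabatic: TV^(γ−1) = const with γ = 5/3.
T₂ = T₁ (V₁/V₂)^(γ−1) = 556 × (38.4/69.4)^0.667 = 556 × 0.674 = 374.7 K.
W_by = nCᵥ(T₁ − T₂) = (2.09)(12.47)(556 − 374.7) = 4725 J.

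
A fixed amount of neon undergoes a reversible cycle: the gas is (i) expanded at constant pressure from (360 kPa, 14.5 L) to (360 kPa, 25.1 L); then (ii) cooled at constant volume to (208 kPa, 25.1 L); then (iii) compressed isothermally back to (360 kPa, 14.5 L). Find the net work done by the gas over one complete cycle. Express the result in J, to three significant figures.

Leg (i): W = PΔV = (360)(25.1 − 14.5) = 3816 J.
Leg (ii): W = 0.
Leg (iii): W = PᵢVᵢ ln(V_f/Vᵢ) = (5221) ln(14.5/25.1) = -2865 J.
W_net = 3816 − 2865 = 951.2 J.

W_net ≈ 951 J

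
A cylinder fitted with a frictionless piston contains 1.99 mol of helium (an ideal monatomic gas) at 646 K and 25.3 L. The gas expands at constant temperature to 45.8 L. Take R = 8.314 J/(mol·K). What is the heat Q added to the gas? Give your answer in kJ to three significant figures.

Q ≈ 6.34 kJ

Isothermal ⇒ ΔU = 0, so Q = W = nRT ln(V₂/V₁).
Q = (1.99)(8.314)(646) ln(45.8/25.3) = 10688 × 0.5935 = 6343 J.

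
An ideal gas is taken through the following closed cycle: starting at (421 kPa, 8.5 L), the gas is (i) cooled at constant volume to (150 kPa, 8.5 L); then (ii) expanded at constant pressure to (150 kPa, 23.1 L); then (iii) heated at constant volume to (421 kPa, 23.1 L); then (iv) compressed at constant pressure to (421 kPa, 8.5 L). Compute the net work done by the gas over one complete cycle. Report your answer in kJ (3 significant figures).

W_net ≈ -3.96 kJ

Constant-volume legs do no work.
W(ii) = (150)(23.1 − 8.5) = 2190 J; W(iv) = (421)(8.5 − 23.1) = -6147 J.
W_net = 2190 − 6147 = -3957 J (the counter-clockwise enclosed area).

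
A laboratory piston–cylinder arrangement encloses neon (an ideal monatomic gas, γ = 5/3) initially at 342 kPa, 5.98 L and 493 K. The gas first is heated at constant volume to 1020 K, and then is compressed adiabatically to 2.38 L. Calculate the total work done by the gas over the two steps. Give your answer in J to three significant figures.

W_total ≈ -5380 J

Step 1 (isochoric): W = 0 (constant volume).
After step 1: P = 707.6 kPa (V unchanged).
Step 2 (adiabatic): W = (P₁V₁ − P₂V₂)/(γ−1) = (4231 − 7820)/0.667 = -5384 J.
W_total = 0 − 5384 = -5384 J.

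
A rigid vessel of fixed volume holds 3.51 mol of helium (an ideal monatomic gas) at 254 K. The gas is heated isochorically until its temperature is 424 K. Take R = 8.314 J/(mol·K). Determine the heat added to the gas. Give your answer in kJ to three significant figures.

Constant volume ⇒ W = 0, so Q = ΔU = nCᵥΔT with Cᵥ = 3R/2 = 12.47 J/(mol·K).
ΔU = (3.51)(12.47)(424 − 254) = 7441 J.

Q ≈ 7.44 kJ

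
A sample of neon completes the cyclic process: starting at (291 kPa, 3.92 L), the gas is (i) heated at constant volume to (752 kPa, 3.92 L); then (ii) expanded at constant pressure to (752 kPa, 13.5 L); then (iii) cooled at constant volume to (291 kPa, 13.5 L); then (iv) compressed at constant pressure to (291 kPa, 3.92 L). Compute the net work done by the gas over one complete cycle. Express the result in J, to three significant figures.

W_net ≈ 4420 J

Constant-volume legs do no work.
W(ii) = (752)(13.5 − 3.92) = 7204 J; W(iv) = (291)(3.92 − 13.5) = -2788 J.
W_net = 7204 − 2788 = 4416 J (the clockwise enclosed area).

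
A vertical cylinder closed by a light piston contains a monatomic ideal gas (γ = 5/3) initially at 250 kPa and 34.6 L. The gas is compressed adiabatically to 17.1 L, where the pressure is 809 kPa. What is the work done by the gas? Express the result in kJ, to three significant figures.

W ≈ -7.78 kJ

Adiabatic: W = (P₁V₁ − P₂V₂)/(γ − 1) with γ = 5/3.
P₁V₁ = 8650 J, P₂V₂ = 13834 J.
W = (8650 − 13834) / 0.6667 = -7776 J.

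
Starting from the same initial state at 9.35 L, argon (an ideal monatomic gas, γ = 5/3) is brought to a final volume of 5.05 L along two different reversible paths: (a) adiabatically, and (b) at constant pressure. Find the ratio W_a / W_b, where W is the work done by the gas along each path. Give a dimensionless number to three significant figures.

W_a / W_b ≈ 1.66

Path (a) adiabatic: W = P₁V₁(1 − (V₁/V₂)^(γ−1))/(γ−1) → W_a/(P₁V₁) = -0.7617.
Path (b) isobaric: W = P₁(V₂ − V₁) → W_b/(P₁V₁) = -0.4599.
W_a / W_b = -0.7617 / -0.4599 = 1.656.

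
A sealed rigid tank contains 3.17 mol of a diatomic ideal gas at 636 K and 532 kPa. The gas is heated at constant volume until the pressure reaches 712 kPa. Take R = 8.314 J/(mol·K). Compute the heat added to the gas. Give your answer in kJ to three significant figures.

Constant volume ⇒ W = 0, so Q = ΔU = nCᵥΔT with Cᵥ = 5R/2 = 20.79 J/(mol·K).
At constant V, T₂/T₁ = P₂/P₁ ⇒ ΔT = T₁(P₂/P₁ − 1) = 636·(712/532 − 1) = 215.2 K.
ΔU = (3.17)(20.79)(215.2) = 14178 J.

Q ≈ 14.2 kJ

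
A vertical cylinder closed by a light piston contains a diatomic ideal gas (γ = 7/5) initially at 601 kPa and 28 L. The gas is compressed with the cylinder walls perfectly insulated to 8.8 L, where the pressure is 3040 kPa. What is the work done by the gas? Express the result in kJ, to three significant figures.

W ≈ -24.8 kJ

Adiabatic: W = (P₁V₁ − P₂V₂)/(γ − 1) with γ = 7/5.
P₁V₁ = 16828 J, P₂V₂ = 26752 J.
W = (16828 − 26752) / 0.4 = -24810 J.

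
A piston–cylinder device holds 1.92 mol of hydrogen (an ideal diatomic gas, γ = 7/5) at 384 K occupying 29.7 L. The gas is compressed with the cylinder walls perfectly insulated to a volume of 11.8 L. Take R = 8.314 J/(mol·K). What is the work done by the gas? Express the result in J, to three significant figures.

Adiabatic: TV^(γ−1) = const with γ = 7/5.
T₂ = T₁ (V₁/V₂)^(γ−1) = 384 × (29.7/11.8)^0.4 = 384 × 1.447 = 555.5 K.
W_by = nCᵥ(T₁ − T₂) = (1.92)(20.79)(384 − 555.5) = -6844 J.

W ≈ -6840 J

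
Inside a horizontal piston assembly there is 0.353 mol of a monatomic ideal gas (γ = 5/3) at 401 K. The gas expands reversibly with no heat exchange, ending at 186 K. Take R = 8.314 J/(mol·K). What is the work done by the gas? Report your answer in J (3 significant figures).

W ≈ 946 J

Adiabatic ⇒ Q = 0, so W_by = −ΔU = nCᵥ(T₁ − T₂).
Cᵥ = 3R/2 = 12.47 J/(mol·K).
W = (0.353)(12.47)(401 − 186) = 946.5 J.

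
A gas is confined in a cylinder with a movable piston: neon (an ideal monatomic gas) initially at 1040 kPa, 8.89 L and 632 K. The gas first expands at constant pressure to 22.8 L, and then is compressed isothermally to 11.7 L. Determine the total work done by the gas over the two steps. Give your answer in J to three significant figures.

Step 1 (isobaric): W = PΔV = (1040 kPa)(22.8 − 8.89 L) = 14466 J.
After step 1: P = 1040 kPa, V = 22.8 L, T = 1621 K.
Step 2 (isothermal): W = P₁V₁ ln(V₂/V₁) = (23712) ln(11.7/22.8) = -15820 J.
W_total = 14466 − 15820 = -1354 J.

W_total ≈ -1350 J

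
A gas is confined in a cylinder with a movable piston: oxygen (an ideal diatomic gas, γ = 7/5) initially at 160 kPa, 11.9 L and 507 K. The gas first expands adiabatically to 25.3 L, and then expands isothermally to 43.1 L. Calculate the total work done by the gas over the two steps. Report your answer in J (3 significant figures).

Step 1 (adiabatic): W = (P₁V₁ − P₂V₂)/(γ−1) = (1904 − 1408)/0.4 = 1240 J.
After step 1: P = 55.66 kPa, V = 25.3 L, T = 375 K.
Step 2 (isothermal): W = P₁V₁ ln(V₂/V₁) = (1408) ln(43.1/25.3) = 750.1 J.
W_total = 1240 + 750.1 = 1990 J.

W_total ≈ 1990 J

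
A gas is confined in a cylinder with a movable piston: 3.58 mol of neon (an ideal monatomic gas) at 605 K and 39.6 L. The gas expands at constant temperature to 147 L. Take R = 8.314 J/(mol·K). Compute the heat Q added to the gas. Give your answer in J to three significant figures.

Isothermal ⇒ ΔU = 0, so Q = W = nRT ln(V₂/V₁).
Q = (3.58)(8.314)(605) ln(147/39.6) = 18007 × 1.312 = 23618 J.

Q ≈ 23600 J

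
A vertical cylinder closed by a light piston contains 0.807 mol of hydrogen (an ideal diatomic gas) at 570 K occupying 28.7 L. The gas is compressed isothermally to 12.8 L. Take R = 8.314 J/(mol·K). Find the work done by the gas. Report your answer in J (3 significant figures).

Isothermal: W = nRT ln(V₂/V₁).
W = (0.807)(8.314)(570) × ln(12.8/28.7)
  = 3824 × -0.8075
W_by_gas = -3088 J.

W ≈ -3090 J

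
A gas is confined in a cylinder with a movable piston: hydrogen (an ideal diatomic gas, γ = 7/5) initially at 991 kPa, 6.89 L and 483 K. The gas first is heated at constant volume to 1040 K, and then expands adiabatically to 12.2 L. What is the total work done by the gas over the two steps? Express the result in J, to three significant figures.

Step 1 (isochoric): W = 0 (constant volume).
After step 1: P = 2134 kPa (V unchanged).
Step 2 (adiabatic): W = (P₁V₁ − P₂V₂)/(γ−1) = (14702 − 11698)/0.4 = 7509 J.
W_total = 0 + 7509 = 7509 J.

W_total ≈ 7510 J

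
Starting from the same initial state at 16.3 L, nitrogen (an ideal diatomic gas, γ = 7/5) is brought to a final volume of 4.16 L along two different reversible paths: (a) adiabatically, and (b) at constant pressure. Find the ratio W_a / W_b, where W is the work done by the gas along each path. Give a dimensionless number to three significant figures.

W_a / W_b ≈ 2.44

Path (a) adiabatic: W = P₁V₁(1 − (V₁/V₂)^(γ−1))/(γ−1) → W_a/(P₁V₁) = -1.817.
Path (b) isobaric: W = P₁(V₂ − V₁) → W_b/(P₁V₁) = -0.7448.
W_a / W_b = -1.817 / -0.7448 = 2.44.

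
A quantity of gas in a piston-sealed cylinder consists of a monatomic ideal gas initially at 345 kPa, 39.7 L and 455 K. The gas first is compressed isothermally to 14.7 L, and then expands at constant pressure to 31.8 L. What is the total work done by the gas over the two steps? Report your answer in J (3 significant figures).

Step 1 (isothermal): W = P₁V₁ ln(V₂/V₁) = (13697) ln(14.7/39.7) = -13608 J.
After step 1: P = 931.7 kPa, V = 14.7 L, T = 455 K.
Step 2 (isobaric): W = PΔV = (931.7 kPa)(31.8 − 14.7 L) = 15933 J.
W_total = -13608 + 15933 = 2325 J.

W_total ≈ 2330 J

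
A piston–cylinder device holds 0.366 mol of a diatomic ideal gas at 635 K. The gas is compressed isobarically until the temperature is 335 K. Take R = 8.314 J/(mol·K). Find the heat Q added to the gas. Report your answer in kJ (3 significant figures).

Isobaric: W = nRΔT = (0.366)(8.314)(-300) = -912.9 J.
ΔU = nCᵥΔT with Cᵥ = 5R/2: ΔU = (0.366)(20.79)(-300) = -2282 J.
Q = ΔU + W = -2282 − 912.9 = -3195 J.

Q ≈ -3.20 kJ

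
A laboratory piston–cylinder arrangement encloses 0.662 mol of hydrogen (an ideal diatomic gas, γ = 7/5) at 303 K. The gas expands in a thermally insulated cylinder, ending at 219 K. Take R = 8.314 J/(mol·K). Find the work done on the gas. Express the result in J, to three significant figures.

W ≈ -1160 J

Adiabatic ⇒ Q = 0, so W_by = −ΔU = nCᵥ(T₁ − T₂).
Cᵥ = 5R/2 = 20.79 J/(mol·K).
W = (0.662)(20.79)(303 − 219) = 1156 J.
Work on gas = −W_by = -1156 J.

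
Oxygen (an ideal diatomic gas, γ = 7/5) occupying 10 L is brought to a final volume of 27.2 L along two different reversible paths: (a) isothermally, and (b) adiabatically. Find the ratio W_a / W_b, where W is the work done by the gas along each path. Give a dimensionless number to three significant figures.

W_a / W_b ≈ 1.21

Path (a) isothermal: W = P₁V₁ ln(V₂/V₁) → W_a/(P₁V₁) = 1.001.
Path (b) adiabatic: W = P₁V₁(1 − (V₁/V₂)^(γ−1))/(γ−1) → W_b/(P₁V₁) = 0.8246.
W_a / W_b = 1.001 / 0.8246 = 1.213.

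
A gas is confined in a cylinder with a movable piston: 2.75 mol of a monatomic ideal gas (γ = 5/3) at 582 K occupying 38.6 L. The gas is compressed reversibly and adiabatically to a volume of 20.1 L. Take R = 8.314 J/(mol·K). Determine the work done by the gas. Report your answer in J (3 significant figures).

W ≈ -10900 J

Adiabatic: TV^(γ−1) = const with γ = 5/3.
T₂ = T₁ (V₁/V₂)^(γ−1) = 582 × (38.6/20.1)^0.667 = 582 × 1.545 = 899.2 K.
W_by = nCᵥ(T₁ − T₂) = (2.75)(12.47)(582 − 899.2) = -10878 J.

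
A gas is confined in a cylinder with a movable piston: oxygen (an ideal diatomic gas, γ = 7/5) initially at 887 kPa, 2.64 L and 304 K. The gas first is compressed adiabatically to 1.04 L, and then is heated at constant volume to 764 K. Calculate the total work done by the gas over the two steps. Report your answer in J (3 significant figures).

W_total ≈ -2640 J

Step 1 (adiabatic): W = (P₁V₁ − P₂V₂)/(γ−1) = (2342 − 3399)/0.4 = -2643 J.
Step 2 (isochoric): W = 0 (constant volume).
W_total = -2643 + 0 = -2643 J.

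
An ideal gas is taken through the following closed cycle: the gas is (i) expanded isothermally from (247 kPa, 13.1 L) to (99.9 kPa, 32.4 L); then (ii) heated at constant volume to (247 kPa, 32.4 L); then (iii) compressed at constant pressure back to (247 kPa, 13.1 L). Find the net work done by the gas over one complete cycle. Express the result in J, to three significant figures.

Leg (i): W = PᵢVᵢ ln(V_f/Vᵢ) = (3236) ln(32.4/13.1) = 2930 J.
Leg (ii): W = 0.
Leg (iii): W = PΔV = (247)(13.1 − 32.4) = -4767 J.
W_net = 2930 − 4767 = -1837 J.

W_net ≈ -1840 J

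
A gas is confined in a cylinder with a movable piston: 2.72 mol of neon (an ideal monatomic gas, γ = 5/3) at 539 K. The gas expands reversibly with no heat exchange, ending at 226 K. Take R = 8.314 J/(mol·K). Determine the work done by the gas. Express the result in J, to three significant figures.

Adiabatic ⇒ Q = 0, so W_by = −ΔU = nCᵥ(T₁ − T₂).
Cᵥ = 3R/2 = 12.47 J/(mol·K).
W = (2.72)(12.47)(539 − 226) = 10617 J.

W ≈ 10600 J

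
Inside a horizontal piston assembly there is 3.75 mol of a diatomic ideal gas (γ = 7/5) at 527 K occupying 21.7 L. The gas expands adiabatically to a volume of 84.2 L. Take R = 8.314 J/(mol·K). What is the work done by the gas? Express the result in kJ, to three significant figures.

Adiabatic: TV^(γ−1) = const with γ = 7/5.
T₂ = T₁ (V₁/V₂)^(γ−1) = 527 × (21.7/84.2)^0.4 = 527 × 0.5814 = 306.4 K.
W_by = nCᵥ(T₁ − T₂) = (3.75)(20.79)(527 − 306.4) = 17195 J.

W ≈ 17.2 kJ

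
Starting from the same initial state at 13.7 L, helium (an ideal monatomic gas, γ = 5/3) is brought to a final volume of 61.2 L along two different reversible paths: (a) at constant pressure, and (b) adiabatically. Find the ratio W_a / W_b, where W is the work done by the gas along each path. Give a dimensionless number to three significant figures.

Path (a) isobaric: W = P₁(V₂ − V₁) → W_a/(P₁V₁) = 3.467.
Path (b) adiabatic: W = P₁V₁(1 − (V₁/V₂)^(γ−1))/(γ−1) → W_b/(P₁V₁) = 0.947.
W_a / W_b = 3.467 / 0.947 = 3.661.

W_a / W_b ≈ 3.66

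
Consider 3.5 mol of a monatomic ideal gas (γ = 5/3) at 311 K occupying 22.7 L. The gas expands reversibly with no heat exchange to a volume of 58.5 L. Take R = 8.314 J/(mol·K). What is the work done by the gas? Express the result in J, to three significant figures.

Adiabatic: TV^(γ−1) = const with γ = 5/3.
T₂ = T₁ (V₁/V₂)^(γ−1) = 311 × (22.7/58.5)^0.667 = 311 × 0.532 = 165.5 K.
W_by = nCᵥ(T₁ − T₂) = (3.5)(12.47)(311 − 165.5) = 6353 J.

W ≈ 6350 J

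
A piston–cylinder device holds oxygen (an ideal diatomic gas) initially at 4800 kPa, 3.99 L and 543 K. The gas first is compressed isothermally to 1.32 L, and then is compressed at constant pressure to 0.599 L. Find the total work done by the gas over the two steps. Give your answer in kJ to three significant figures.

W_total ≈ -31.6 kJ

Step 1 (isothermal): W = P₁V₁ ln(V₂/V₁) = (19152) ln(1.32/3.99) = -21185 J.
After step 1: P = 14509 kPa, V = 1.32 L, T = 543 K.
Step 2 (isobaric): W = PΔV = (14509 kPa)(0.599 − 1.32 L) = -10461 J.
W_total = -21185 − 10461 = -31646 J.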